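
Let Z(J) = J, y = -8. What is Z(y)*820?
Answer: -6560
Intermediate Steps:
Z(y)*820 = -8*820 = -6560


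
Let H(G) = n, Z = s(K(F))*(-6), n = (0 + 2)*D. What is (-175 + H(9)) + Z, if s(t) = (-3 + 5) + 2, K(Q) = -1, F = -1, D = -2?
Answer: -203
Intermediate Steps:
s(t) = 4 (s(t) = 2 + 2 = 4)
n = -4 (n = (0 + 2)*(-2) = 2*(-2) = -4)
Z = -24 (Z = 4*(-6) = -24)
H(G) = -4
(-175 + H(9)) + Z = (-175 - 4) - 24 = -179 - 24 = -203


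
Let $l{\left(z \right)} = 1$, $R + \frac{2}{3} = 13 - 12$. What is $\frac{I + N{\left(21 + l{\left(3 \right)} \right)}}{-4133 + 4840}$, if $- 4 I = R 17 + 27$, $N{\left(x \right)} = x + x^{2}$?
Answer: $\frac{2987}{4242} \approx 0.70415$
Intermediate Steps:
$R = \frac{1}{3}$ ($R = - \frac{2}{3} + \left(13 - 12\right) = - \frac{2}{3} + 1 = \frac{1}{3} \approx 0.33333$)
$I = - \frac{49}{6}$ ($I = - \frac{\frac{1}{3} \cdot 17 + 27}{4} = - \frac{\frac{17}{3} + 27}{4} = \left(- \frac{1}{4}\right) \frac{98}{3} = - \frac{49}{6} \approx -8.1667$)
$\frac{I + N{\left(21 + l{\left(3 \right)} \right)}}{-4133 + 4840} = \frac{- \frac{49}{6} + \left(21 + 1\right) \left(1 + \left(21 + 1\right)\right)}{-4133 + 4840} = \frac{- \frac{49}{6} + 22 \left(1 + 22\right)}{707} = \left(- \frac{49}{6} + 22 \cdot 23\right) \frac{1}{707} = \left(- \frac{49}{6} + 506\right) \frac{1}{707} = \frac{2987}{6} \cdot \frac{1}{707} = \frac{2987}{4242}$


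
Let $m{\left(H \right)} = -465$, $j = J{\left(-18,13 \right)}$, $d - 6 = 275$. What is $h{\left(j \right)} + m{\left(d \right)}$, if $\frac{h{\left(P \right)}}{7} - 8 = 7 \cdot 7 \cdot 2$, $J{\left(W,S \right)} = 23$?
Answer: $277$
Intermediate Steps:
$d = 281$ ($d = 6 + 275 = 281$)
$j = 23$
$h{\left(P \right)} = 742$ ($h{\left(P \right)} = 56 + 7 \cdot 7 \cdot 7 \cdot 2 = 56 + 7 \cdot 49 \cdot 2 = 56 + 7 \cdot 98 = 56 + 686 = 742$)
$h{\left(j \right)} + m{\left(d \right)} = 742 - 465 = 277$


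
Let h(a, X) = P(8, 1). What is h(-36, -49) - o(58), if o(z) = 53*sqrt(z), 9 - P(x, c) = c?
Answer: 8 - 53*sqrt(58) ≈ -395.64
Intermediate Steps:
P(x, c) = 9 - c
h(a, X) = 8 (h(a, X) = 9 - 1*1 = 9 - 1 = 8)
h(-36, -49) - o(58) = 8 - 53*sqrt(58)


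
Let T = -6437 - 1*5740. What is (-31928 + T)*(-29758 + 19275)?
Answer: 462352715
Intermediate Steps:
T = -12177 (T = -6437 - 5740 = -12177)
(-31928 + T)*(-29758 + 19275) = (-31928 - 12177)*(-29758 + 19275) = -44105*(-10483) = 462352715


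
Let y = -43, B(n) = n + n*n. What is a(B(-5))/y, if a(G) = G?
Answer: -20/43 ≈ -0.46512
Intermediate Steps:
B(n) = n + n²
a(B(-5))/y = -5*(1 - 5)/(-43) = -5*(-4)*(-1/43) = 20*(-1/43) = -20/43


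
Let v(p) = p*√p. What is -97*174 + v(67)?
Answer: -16878 + 67*√67 ≈ -16330.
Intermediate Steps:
v(p) = p^(3/2)
-97*174 + v(67) = -97*174 + 67^(3/2) = -16878 + 67*√67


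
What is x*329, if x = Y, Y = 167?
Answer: 54943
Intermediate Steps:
x = 167
x*329 = 167*329 = 54943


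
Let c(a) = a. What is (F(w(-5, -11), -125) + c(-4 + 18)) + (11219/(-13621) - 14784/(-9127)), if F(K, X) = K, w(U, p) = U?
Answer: 1217846854/124318867 ≈ 9.7962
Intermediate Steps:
(F(w(-5, -11), -125) + c(-4 + 18)) + (11219/(-13621) - 14784/(-9127)) = (-5 + (-4 + 18)) + (11219/(-13621) - 14784/(-9127)) = (-5 + 14) + (11219*(-1/13621) - 14784*(-1/9127)) = 9 + (-11219/13621 + 14784/9127) = 9 + 98977051/124318867 = 1217846854/124318867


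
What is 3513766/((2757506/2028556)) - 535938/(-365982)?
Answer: 217389499955529375/84099796741 ≈ 2.5849e+6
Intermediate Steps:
3513766/((2757506/2028556)) - 535938/(-365982) = 3513766/((2757506*(1/2028556))) - 535938*(-1/365982) = 3513766/(1378753/1014278) + 89323/60997 = 3513766*(1014278/1378753) + 89323/60997 = 3563935550948/1378753 + 89323/60997 = 217389499955529375/84099796741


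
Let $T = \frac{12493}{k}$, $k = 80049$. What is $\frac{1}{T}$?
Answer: $\frac{80049}{12493} \approx 6.4075$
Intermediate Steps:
$T = \frac{12493}{80049} \approx 0.15607$
$\frac{1}{T} = \frac{1}{\frac{12493}{80049}} = \frac{80049}{12493}$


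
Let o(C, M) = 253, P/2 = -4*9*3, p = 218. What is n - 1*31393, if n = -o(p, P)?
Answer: -31646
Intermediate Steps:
P = -216 (P = 2*(-4*9*3) = 2*(-36*3) = 2*(-108) = -216)
n = -253 (n = -1*253 = -253)
n - 1*31393 = -253 - 1*31393 = -253 - 31393 = -31646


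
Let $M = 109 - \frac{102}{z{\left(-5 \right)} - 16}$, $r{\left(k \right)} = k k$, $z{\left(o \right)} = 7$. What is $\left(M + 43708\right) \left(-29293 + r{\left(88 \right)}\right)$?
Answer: $-944456755$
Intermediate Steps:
$r{\left(k \right)} = k^{2}$
$M = \frac{361}{3}$ ($M = 109 - \frac{102}{7 - 16} = 109 - \frac{102}{-9} = 109 - - \frac{34}{3} = 109 + \frac{34}{3} = \frac{361}{3} \approx 120.33$)
$\left(M + 43708\right) \left(-29293 + r{\left(88 \right)}\right) = \left(\frac{361}{3} + 43708\right) \left(-29293 + 88^{2}\right) = \frac{131485 \left(-29293 + 7744\right)}{3} = \frac{131485}{3} \left(-21549\right) = -944456755$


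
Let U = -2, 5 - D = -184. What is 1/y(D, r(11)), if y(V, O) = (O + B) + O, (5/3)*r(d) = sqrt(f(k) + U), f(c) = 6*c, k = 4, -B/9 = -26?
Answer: 325/76006 - 5*sqrt(22)/228018 ≈ 0.0041731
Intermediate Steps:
B = 234 (B = -9*(-26) = 234)
D = 189 (D = 5 - 1*(-184) = 5 + 184 = 189)
r(d) = 3*sqrt(22)/5 (r(d) = 3*sqrt(6*4 - 2)/5 = 3*sqrt(24 - 2)/5 = 3*sqrt(22)/5)
y(V, O) = 234 + 2*O (y(V, O) = (O + 234) + O = (234 + O) + O = 234 + 2*O)
1/y(D, r(11)) = 1/(234 + 2*(3*sqrt(22)/5)) = 1/(234 + 6*sqrt(22)/5)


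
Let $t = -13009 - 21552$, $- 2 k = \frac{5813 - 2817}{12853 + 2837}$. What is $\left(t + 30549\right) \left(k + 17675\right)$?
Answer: $- \frac{556302419512}{7845} \approx -7.0912 \cdot 10^{7}$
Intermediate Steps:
$k = - \frac{749}{7845}$ ($k = - \frac{\left(5813 - 2817\right) \frac{1}{12853 + 2837}}{2} = - \frac{2996 \cdot \frac{1}{15690}}{2} = \left(- \frac{1}{2}\right) \frac{1498}{7845} = - \frac{749}{7845} \approx -0.095475$)
$t = -34561$
$\left(t + 30549\right) \left(k + 17675\right) = \left(-34561 + 30549\right) \left(- \frac{749}{7845} + 17675\right) = \left(-4012\right) \frac{138659626}{7845} = - \frac{556302419512}{7845}$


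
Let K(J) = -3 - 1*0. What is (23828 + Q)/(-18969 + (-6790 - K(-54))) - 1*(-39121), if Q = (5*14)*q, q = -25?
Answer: 503789199/12878 ≈ 39120.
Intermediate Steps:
K(J) = -3 (K(J) = -3 + 0 = -3)
Q = -1750 (Q = (5*14)*(-25) = 70*(-25) = -1750)
(23828 + Q)/(-18969 + (-6790 - K(-54))) - 1*(-39121) = (23828 - 1750)/(-18969 + (-6790 - 1*(-3))) - 1*(-39121) = 22078/(-18969 + (-6790 + 3)) + 39121 = 22078/(-18969 - 6787) + 39121 = 22078/(-25756) + 39121 = 22078*(-1/25756) + 39121 = -11039/12878 + 39121 = 503789199/12878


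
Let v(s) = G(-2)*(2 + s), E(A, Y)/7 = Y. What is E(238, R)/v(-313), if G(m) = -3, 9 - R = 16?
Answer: -49/933 ≈ -0.052519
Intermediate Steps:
R = -7 (R = 9 - 1*16 = 9 - 16 = -7)
E(A, Y) = 7*Y
v(s) = -6 - 3*s (v(s) = -3*(2 + s) = -6 - 3*s)
E(238, R)/v(-313) = (7*(-7))/(-6 - 3*(-313)) = -49/(-6 + 939) = -49/933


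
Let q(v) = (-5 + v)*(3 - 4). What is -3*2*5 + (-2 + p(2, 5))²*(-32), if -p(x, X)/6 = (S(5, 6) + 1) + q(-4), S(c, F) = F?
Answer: -307358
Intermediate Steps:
q(v) = 5 - v (q(v) = (-5 + v)*(-1) = 5 - v)
p(x, X) = -96 (p(x, X) = -6*((6 + 1) + (5 - 1*(-4))) = -6*(7 + (5 + 4)) = -6*(7 + 9) = -6*16 = -96)
-3*2*5 + (-2 + p(2, 5))²*(-32) = -3*2*5 + (-2 - 96)²*(-32) = -6*5 + (-98)²*(-32) = -30 + 9604*(-32) = -30 - 307328 = -307358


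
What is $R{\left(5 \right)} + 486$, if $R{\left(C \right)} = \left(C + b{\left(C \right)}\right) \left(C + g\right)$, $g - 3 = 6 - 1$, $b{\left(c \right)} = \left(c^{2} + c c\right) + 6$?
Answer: $1279$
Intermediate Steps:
$b{\left(c \right)} = 6 + 2 c^{2}$ ($b{\left(c \right)} = \left(c^{2} + c^{2}\right) + 6 = 2 c^{2} + 6 = 6 + 2 c^{2}$)
$g = 8$ ($g = 3 + \left(6 - 1\right) = 3 + 5 = 8$)
$R{\left(C \right)} = \left(8 + C\right) \left(6 + C + 2 C^{2}\right)$ ($R{\left(C \right)} = \left(C + \left(6 + 2 C^{2}\right)\right) \left(C + 8\right) = \left(6 + C + 2 C^{2}\right) \left(8 + C\right) = \left(8 + C\right) \left(6 + C + 2 C^{2}\right)$)
$R{\left(5 \right)} + 486 = \left(48 + 2 \cdot 5^{3} + 14 \cdot 5 + 17 \cdot 5^{2}\right) + 486 = \left(48 + 2 \cdot 125 + 70 + 17 \cdot 25\right) + 486 = \left(48 + 250 + 70 + 425\right) + 486 = 793 + 486 = 1279$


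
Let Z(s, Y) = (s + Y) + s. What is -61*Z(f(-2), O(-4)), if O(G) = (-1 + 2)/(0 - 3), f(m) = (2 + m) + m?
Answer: 793/3 ≈ 264.33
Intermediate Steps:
f(m) = 2 + 2*m
O(G) = -1/3 (O(G) = 1/(-3) = 1*(-1/3) = -1/3)
Z(s, Y) = Y + 2*s (Z(s, Y) = (Y + s) + s = Y + 2*s)
-61*Z(f(-2), O(-4)) = -61*(-1/3 + 2*(2 + 2*(-2))) = -61*(-1/3 + 2*(2 - 4)) = -61*(-1/3 + 2*(-2)) = -61*(-1/3 - 4) = -61*(-13/3) = 793/3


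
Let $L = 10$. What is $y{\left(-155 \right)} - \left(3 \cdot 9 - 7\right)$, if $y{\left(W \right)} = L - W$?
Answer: $145$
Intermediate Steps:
$y{\left(W \right)} = 10 - W$
$y{\left(-155 \right)} - \left(3 \cdot 9 - 7\right) = \left(10 - -155\right) - \left(3 \cdot 9 - 7\right) = \left(10 + 155\right) - \left(27 - 7\right) = 165 - 20 = 145$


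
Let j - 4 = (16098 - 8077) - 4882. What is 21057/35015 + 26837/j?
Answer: 1005879706/110052145 ≈ 9.1400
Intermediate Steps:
j = 3143 (j = 4 + ((16098 - 8077) - 4882) = 4 + (8021 - 4882) = 4 + 3139 = 3143)
21057/35015 + 26837/j = 21057/35015 + 26837/3143 = 1005879706/110052145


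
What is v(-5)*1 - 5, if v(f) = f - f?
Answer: -5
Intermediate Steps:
v(f) = 0
v(-5)*1 - 5 = 0*1 - 5 = 0 - 5 = -5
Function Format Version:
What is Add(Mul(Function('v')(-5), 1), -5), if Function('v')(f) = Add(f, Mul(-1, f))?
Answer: -5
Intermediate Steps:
Function('v')(f) = 0
Add(Mul(Function('v')(-5), 1), -5) = Add(Mul(0, 1), -5) = Add(0, -5) = -5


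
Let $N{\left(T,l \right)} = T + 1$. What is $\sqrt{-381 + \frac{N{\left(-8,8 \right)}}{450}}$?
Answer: $\frac{11 i \sqrt{2834}}{30} \approx 19.52 i$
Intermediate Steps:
$N{\left(T,l \right)} = 1 + T$
$\sqrt{-381 + \frac{N{\left(-8,8 \right)}}{450}} = \sqrt{-381 + \frac{1 - 8}{450}} = \sqrt{-381 - \frac{7}{450}} = \sqrt{- \frac{171457}{450}} = \frac{11 i \sqrt{2834}}{30}$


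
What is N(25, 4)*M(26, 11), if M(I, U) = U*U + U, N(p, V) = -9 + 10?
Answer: 132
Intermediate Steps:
N(p, V) = 1
M(I, U) = U + U**2 (M(I, U) = U**2 + U = U + U**2)
N(25, 4)*M(26, 11) = 1*(11*(1 + 11)) = 1*(11*12) = 1*132 = 132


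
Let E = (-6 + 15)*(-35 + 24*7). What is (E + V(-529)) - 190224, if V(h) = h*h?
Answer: 90814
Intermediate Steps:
E = 1197 (E = 9*(-35 + 168) = 9*133 = 1197)
V(h) = h**2
(E + V(-529)) - 190224 = (1197 + (-529)**2) - 190224 = (1197 + 279841) - 190224 = 281038 - 190224 = 90814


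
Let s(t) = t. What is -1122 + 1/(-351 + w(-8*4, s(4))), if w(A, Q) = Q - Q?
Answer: -393823/351 ≈ -1122.0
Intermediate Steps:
w(A, Q) = 0
-1122 + 1/(-351 + w(-8*4, s(4))) = -1122 + 1/(-351 + 0) = -1122 + 1/(-351) = -1122 - 1/351 = -393823/351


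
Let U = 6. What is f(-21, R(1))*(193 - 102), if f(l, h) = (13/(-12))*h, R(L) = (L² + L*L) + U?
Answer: -2366/3 ≈ -788.67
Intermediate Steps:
R(L) = 6 + 2*L² (R(L) = (L² + L*L) + 6 = (L² + L²) + 6 = 2*L² + 6 = 6 + 2*L²)
f(l, h) = -13*h/12 (f(l, h) = (13*(-1/12))*h = -13*h/12)
f(-21, R(1))*(193 - 102) = (-13*(6 + 2*1²)/12)*(193 - 102) = -13*(6 + 2*1)/12*91 = -13*(6 + 2)/12*91 = -13/12*8*91 = -26/3*91 = -2366/3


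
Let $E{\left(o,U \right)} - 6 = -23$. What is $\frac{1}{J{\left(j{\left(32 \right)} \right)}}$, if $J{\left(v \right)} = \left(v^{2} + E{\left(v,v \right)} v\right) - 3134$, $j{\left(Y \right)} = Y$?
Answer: $- \frac{1}{2654} \approx -0.00037679$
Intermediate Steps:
$E{\left(o,U \right)} = -17$ ($E{\left(o,U \right)} = 6 - 23 = -17$)
$J{\left(v \right)} = -3134 + v^{2} - 17 v$ ($J{\left(v \right)} = \left(v^{2} - 17 v\right) - 3134 = -3134 + v^{2} - 17 v$)
$\frac{1}{J{\left(j{\left(32 \right)} \right)}} = \frac{1}{-3134 + 32^{2} - 544} = \frac{1}{-3134 + 1024 - 544} = \frac{1}{-2654} = - \frac{1}{2654}$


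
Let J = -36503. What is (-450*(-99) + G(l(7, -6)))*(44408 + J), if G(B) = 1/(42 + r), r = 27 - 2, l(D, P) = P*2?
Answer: 23595247155/67 ≈ 3.5217e+8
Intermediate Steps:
l(D, P) = 2*P
r = 25
G(B) = 1/67 (G(B) = 1/(42 + 25) = 1/67)
(-450*(-99) + G(l(7, -6)))*(44408 + J) = (-450*(-99) + 1/67)*(44408 - 36503) = (44550 + 1/67)*7905 = (2984851/67)*7905 = 23595247155/67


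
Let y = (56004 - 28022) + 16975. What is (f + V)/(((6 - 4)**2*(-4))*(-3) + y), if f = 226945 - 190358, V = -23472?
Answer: 2623/9001 ≈ 0.29141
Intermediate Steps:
f = 36587
y = 44957 (y = 27982 + 16975 = 44957)
(f + V)/(((6 - 4)**2*(-4))*(-3) + y) = (36587 - 23472)/(((6 - 4)**2*(-4))*(-3) + 44957) = 13115/((2**2*(-4))*(-3) + 44957) = 13115/((4*(-4))*(-3) + 44957) = 13115/(-16*(-3) + 44957) = 13115/(48 + 44957) = 13115/45005 = 13115*(1/45005) = 2623/9001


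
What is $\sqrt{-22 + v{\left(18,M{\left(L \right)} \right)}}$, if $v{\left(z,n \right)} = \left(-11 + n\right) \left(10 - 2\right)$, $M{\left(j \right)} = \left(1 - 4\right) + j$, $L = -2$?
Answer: $5 i \sqrt{6} \approx 12.247 i$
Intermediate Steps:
$M{\left(j \right)} = -3 + j$
$v{\left(z,n \right)} = -88 + 8 n$ ($v{\left(z,n \right)} = \left(-11 + n\right) 8 = -88 + 8 n$)
$\sqrt{-22 + v{\left(18,M{\left(L \right)} \right)}} = \sqrt{-22 - \left(88 - 8 \left(-3 - 2\right)\right)} = \sqrt{-22 + \left(-88 + 8 \left(-5\right)\right)} = \sqrt{-22 - 128} = \sqrt{-150} = 5 i \sqrt{6}$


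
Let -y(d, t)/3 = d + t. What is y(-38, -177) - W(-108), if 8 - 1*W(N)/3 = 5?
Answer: 636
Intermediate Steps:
W(N) = 9 (W(N) = 24 - 3*5 = 24 - 15 = 9)
y(d, t) = -3*d - 3*t (y(d, t) = -3*(d + t) = -3*d - 3*t)
y(-38, -177) - W(-108) = (-3*(-38) - 3*(-177)) - 1*9 = (114 + 531) - 9 = 645 - 9 = 636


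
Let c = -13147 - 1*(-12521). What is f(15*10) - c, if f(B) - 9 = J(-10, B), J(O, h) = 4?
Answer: 639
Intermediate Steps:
f(B) = 13 (f(B) = 9 + 4 = 13)
c = -626 (c = -13147 + 12521 = -626)
f(15*10) - c = 13 - 1*(-626) = 13 + 626 = 639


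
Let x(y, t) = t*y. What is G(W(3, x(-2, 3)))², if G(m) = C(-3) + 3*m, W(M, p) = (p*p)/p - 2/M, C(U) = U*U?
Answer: 121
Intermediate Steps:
C(U) = U²
W(M, p) = p - 2/M (W(M, p) = p²/p - 2/M = p - 2/M)
G(m) = 9 + 3*m (G(m) = (-3)² + 3*m = 9 + 3*m)
G(W(3, x(-2, 3)))² = (9 + 3*(3*(-2) - 2/3))² = (9 + 3*(-6 - 2*⅓))² = (9 + 3*(-6 - ⅔))² = (9 + 3*(-20/3))² = (9 - 20)² = (-11)² = 121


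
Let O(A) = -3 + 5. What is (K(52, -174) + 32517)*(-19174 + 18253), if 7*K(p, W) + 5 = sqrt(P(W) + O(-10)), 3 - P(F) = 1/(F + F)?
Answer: -209632494/7 - 307*sqrt(151467)/406 ≈ -2.9948e+7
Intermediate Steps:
O(A) = 2
P(F) = 3 - 1/(2*F) (P(F) = 3 - 1/(F + F) = 3 - 1/(2*F))
K(p, W) = -5/7 + sqrt(5 - 1/(2*W))/7 (K(p, W) = -5/7 + sqrt((3 - 1/(2*W)) + 2)/7 = -5/7 + sqrt(5 - 1/(2*W))/7)
(K(52, -174) + 32517)*(-19174 + 18253) = ((-5/7 + sqrt(2)*sqrt((-1 + 10*(-174))/(-174))/14) + 32517)*(-19174 + 18253) = ((-5/7 + sqrt(2)*sqrt(-(-1 - 1740)/174)/14) + 32517)*(-921) = ((-5/7 + sqrt(2)*sqrt(-1/174*(-1741))/14) + 32517)*(-921) = ((-5/7 + sqrt(2)*sqrt(1741/174)/14) + 32517)*(-921) = ((-5/7 + sqrt(2)*(sqrt(302934)/174)/14) + 32517)*(-921) = ((-5/7 + sqrt(151467)/1218) + 32517)*(-921) = (227614/7 + sqrt(151467)/1218)*(-921) = -209632494/7 - 307*sqrt(151467)/406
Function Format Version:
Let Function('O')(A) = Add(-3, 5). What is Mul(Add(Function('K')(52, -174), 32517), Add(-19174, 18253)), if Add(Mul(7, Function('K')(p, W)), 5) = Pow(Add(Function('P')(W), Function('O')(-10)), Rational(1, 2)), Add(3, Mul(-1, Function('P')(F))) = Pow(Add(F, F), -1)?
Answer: Add(Rational(-209632494, 7), Mul(Rational(-307, 406), Pow(151467, Rational(1, 2)))) ≈ -2.9948e+7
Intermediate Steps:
Function('O')(A) = 2
Function('P')(F) = Add(3, Mul(Rational(-1, 2), Pow(F, -1))) (Function('P')(F) = Add(3, Mul(-1, Pow(Add(F, F), -1))) = Add(3, Mul(-1, Pow(Mul(2, F), -1))) = Add(3, Mul(-1, Mul(Rational(1, 2), Pow(F, -1)))) = Add(3, Mul(Rational(-1, 2), Pow(F, -1))))
Function('K')(p, W) = Add(Rational(-5, 7), Mul(Rational(1, 7), Pow(Add(5, Mul(Rational(-1, 2), Pow(W, -1))), Rational(1, 2)))) (Function('K')(p, W) = Add(Rational(-5, 7), Mul(Rational(1, 7), Pow(Add(Add(3, Mul(Rational(-1, 2), Pow(W, -1))), 2), Rational(1, 2)))) = Add(Rational(-5, 7), Mul(Rational(1, 7), Pow(Add(5, Mul(Rational(-1, 2), Pow(W, -1))), Rational(1, 2)))))
Mul(Add(Function('K')(52, -174), 32517), Add(-19174, 18253)) = Mul(Add(Add(Rational(-5, 7), Mul(Rational(1, 14), Pow(2, Rational(1, 2)), Pow(Mul(Pow(-174, -1), Add(-1, Mul(10, -174))), Rational(1, 2)))), 32517), Add(-19174, 18253)) = Mul(Add(Add(Rational(-5, 7), Mul(Rational(1, 14), Pow(2, Rational(1, 2)), Pow(Mul(Rational(-1, 174), Add(-1, -1740)), Rational(1, 2)))), 32517), -921) = Mul(Add(Add(Rational(-5, 7), Mul(Rational(1, 14), Pow(2, Rational(1, 2)), Pow(Mul(Rational(-1, 174), -1741), Rational(1, 2)))), 32517), -921) = Mul(Add(Add(Rational(-5, 7), Mul(Rational(1, 14), Pow(2, Rational(1, 2)), Pow(Rational(1741, 174), Rational(1, 2)))), 32517), -921) = Mul(Add(Add(Rational(-5, 7), Mul(Rational(1, 14), Pow(2, Rational(1, 2)), Mul(Rational(1, 174), Pow(302934, Rational(1, 2))))), 32517), -921) = Mul(Add(Add(Rational(-5, 7), Mul(Rational(1, 1218), Pow(151467, Rational(1, 2)))), 32517), -921) = Mul(Add(Rational(227614, 7), Mul(Rational(1, 1218), Pow(151467, Rational(1, 2)))), -921) = Add(Rational(-209632494, 7), Mul(Rational(-307, 406), Pow(151467, Rational(1, 2))))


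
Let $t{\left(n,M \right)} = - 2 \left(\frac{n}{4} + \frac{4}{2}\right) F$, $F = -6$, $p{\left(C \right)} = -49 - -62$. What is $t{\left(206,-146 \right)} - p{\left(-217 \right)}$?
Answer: $629$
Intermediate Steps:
$p{\left(C \right)} = 13$ ($p{\left(C \right)} = -49 + 62 = 13$)
$t{\left(n,M \right)} = 24 + 3 n$ ($t{\left(n,M \right)} = - 2 \left(\frac{n}{4} + \frac{4}{2}\right) \left(-6\right) = - 2 \left(n \frac{1}{4} + 4 \cdot \frac{1}{2}\right) \left(-6\right) = - 2 \left(\frac{n}{4} + 2\right) \left(-6\right) = - 2 \left(2 + \frac{n}{4}\right) \left(-6\right) = \left(-4 - \frac{n}{2}\right) \left(-6\right) = 24 + 3 n$)
$t{\left(206,-146 \right)} - p{\left(-217 \right)} = \left(24 + 3 \cdot 206\right) - 13 = \left(24 + 618\right) - 13 = 642 - 13 = 629$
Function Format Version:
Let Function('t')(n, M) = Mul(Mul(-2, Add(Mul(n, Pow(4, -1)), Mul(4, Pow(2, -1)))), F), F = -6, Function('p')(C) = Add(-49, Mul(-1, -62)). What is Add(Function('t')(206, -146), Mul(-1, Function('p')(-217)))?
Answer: 629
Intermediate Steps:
Function('p')(C) = 13 (Function('p')(C) = Add(-49, 62) = 13)
Function('t')(n, M) = Add(24, Mul(3, n)) (Function('t')(n, M) = Mul(Mul(-2, Add(Mul(n, Pow(4, -1)), Mul(4, Pow(2, -1)))), -6) = Mul(Mul(-2, Add(Mul(n, Rational(1, 4)), Mul(4, Rational(1, 2)))), -6) = Mul(Mul(-2, Add(Mul(Rational(1, 4), n), 2)), -6) = Mul(Mul(-2, Add(2, Mul(Rational(1, 4), n))), -6) = Mul(Add(-4, Mul(Rational(-1, 2), n)), -6) = Add(24, Mul(3, n)))
Add(Function('t')(206, -146), Mul(-1, Function('p')(-217))) = Add(Add(24, Mul(3, 206)), Mul(-1, 13)) = Add(Add(24, 618), -13) = Add(642, -13) = 629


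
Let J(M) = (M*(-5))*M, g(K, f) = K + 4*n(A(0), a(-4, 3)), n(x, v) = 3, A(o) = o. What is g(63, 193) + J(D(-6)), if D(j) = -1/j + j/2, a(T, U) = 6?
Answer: 1255/36 ≈ 34.861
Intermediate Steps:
D(j) = j/2 - 1/j (D(j) = -1/j + j*(½) = -1/j + j/2 = j/2 - 1/j)
g(K, f) = 12 + K (g(K, f) = K + 4*3 = K + 12 = 12 + K)
J(M) = -5*M² (J(M) = (-5*M)*M = -5*M²)
g(63, 193) + J(D(-6)) = (12 + 63) - 5*((½)*(-6) - 1/(-6))² = 75 - 5*(-3 - 1*(-⅙))² = 75 - 5*(-3 + ⅙)² = 75 - 5*(-17/6)² = 75 - 5*289/36 = 75 - 1445/36 = 1255/36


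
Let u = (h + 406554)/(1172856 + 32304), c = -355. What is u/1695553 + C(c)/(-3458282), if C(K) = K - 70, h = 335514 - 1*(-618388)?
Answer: 109144402278199/883337149762765170 ≈ 0.00012356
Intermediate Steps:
h = 953902 (h = 335514 + 618388 = 953902)
C(K) = -70 + K
u = 170057/150645 (u = (953902 + 406554)/(1172856 + 32304) = 1360456/1205160 = 1360456*(1/1205160) = 170057/150645 ≈ 1.1289)
u/1695553 + C(c)/(-3458282) = (170057/150645)/1695553 + (-70 - 355)/(-3458282) = (170057/150645)*(1/1695553) - 425*(-1/3458282) = 170057/255426581685 + 425/3458282 = 109144402278199/883337149762765170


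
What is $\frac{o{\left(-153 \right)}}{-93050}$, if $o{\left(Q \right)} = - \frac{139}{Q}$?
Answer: $- \frac{139}{14236650} \approx -9.7635 \cdot 10^{-6}$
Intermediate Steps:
$\frac{o{\left(-153 \right)}}{-93050} = \frac{\left(-139\right) \frac{1}{-153}}{-93050} = \left(-139\right) \left(- \frac{1}{153}\right) \left(- \frac{1}{93050}\right) = \frac{139}{153} \left(- \frac{1}{93050}\right) = - \frac{139}{14236650}$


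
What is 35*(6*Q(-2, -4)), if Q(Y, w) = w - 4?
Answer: -1680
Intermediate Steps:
Q(Y, w) = -4 + w
35*(6*Q(-2, -4)) = 35*(6*(-4 - 4)) = 35*(6*(-8)) = 35*(-48) = -1680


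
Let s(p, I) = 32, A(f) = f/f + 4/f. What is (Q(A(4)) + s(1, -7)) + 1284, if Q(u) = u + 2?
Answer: 1320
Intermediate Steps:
A(f) = 1 + 4/f
Q(u) = 2 + u
(Q(A(4)) + s(1, -7)) + 1284 = ((2 + (4 + 4)/4) + 32) + 1284 = ((2 + (1/4)*8) + 32) + 1284 = ((2 + 2) + 32) + 1284 = (4 + 32) + 1284 = 36 + 1284 = 1320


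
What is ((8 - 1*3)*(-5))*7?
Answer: -175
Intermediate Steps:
((8 - 1*3)*(-5))*7 = ((8 - 3)*(-5))*7 = (5*(-5))*7 = -25*7 = -175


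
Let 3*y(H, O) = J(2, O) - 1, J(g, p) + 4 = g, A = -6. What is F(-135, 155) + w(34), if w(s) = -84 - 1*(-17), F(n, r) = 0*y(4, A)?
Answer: -67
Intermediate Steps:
J(g, p) = -4 + g
y(H, O) = -1 (y(H, O) = ((-4 + 2) - 1)/3 = (-2 - 1)/3 = (⅓)*(-3) = -1)
F(n, r) = 0 (F(n, r) = 0*(-1) = 0)
w(s) = -67 (w(s) = -84 + 17 = -67)
F(-135, 155) + w(34) = 0 - 67 = -67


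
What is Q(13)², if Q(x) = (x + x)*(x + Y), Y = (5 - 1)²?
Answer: 568516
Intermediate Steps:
Y = 16 (Y = 4² = 16)
Q(x) = 2*x*(16 + x) (Q(x) = (x + x)*(x + 16) = (2*x)*(16 + x) = 2*x*(16 + x))
Q(13)² = (2*13*(16 + 13))² = (2*13*29)² = 754² = 568516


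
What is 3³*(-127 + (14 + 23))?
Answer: -2430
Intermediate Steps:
3³*(-127 + (14 + 23)) = 27*(-127 + 37) = 27*(-90) = -2430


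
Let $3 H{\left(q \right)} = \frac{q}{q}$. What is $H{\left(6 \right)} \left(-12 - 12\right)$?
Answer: $-8$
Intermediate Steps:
$H{\left(q \right)} = \frac{1}{3}$ ($H{\left(q \right)} = \frac{q \frac{1}{q}}{3} = \frac{1}{3} \cdot 1 = \frac{1}{3}$)
$H{\left(6 \right)} \left(-12 - 12\right) = \frac{-12 - 12}{3} = \frac{1}{3} \left(-24\right) = -8$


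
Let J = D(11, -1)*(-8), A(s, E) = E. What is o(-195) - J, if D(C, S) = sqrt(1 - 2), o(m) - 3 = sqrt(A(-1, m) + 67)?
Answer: 3 + 8*I + 8*I*sqrt(2) ≈ 3.0 + 19.314*I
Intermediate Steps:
o(m) = 3 + sqrt(67 + m) (o(m) = 3 + sqrt(m + 67) = 3 + sqrt(67 + m))
D(C, S) = I (D(C, S) = sqrt(-1) = I)
J = -8*I (J = I*(-8) = -8*I ≈ -8.0*I)
o(-195) - J = (3 + sqrt(67 - 195)) - (-8)*I = (3 + sqrt(-128)) + 8*I = (3 + 8*I*sqrt(2)) + 8*I = 3 + 8*I + 8*I*sqrt(2)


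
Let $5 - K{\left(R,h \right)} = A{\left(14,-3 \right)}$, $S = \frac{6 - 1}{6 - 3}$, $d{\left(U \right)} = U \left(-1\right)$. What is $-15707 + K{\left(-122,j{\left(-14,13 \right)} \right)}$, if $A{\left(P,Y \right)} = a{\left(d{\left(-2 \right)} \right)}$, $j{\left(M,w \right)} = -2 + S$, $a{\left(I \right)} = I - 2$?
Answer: $-15702$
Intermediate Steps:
$d{\left(U \right)} = - U$
$S = \frac{5}{3} \approx 1.6667$
$a{\left(I \right)} = -2 + I$
$j{\left(M,w \right)} = - \frac{1}{3}$ ($j{\left(M,w \right)} = -2 + \frac{5}{3} = - \frac{1}{3}$)
$A{\left(P,Y \right)} = 0$ ($A{\left(P,Y \right)} = -2 - -2 = -2 + 2 = 0$)
$K{\left(R,h \right)} = 5$ ($K{\left(R,h \right)} = 5 - 0 = 5 + 0 = 5$)
$-15707 + K{\left(-122,j{\left(-14,13 \right)} \right)} = -15707 + 5 = -15702$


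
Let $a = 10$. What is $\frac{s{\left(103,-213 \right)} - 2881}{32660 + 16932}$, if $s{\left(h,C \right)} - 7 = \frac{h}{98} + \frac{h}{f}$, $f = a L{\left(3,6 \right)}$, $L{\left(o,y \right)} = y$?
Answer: $- \frac{8441423}{145800480} \approx -0.057897$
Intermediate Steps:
$f = 60$ ($f = 10 \cdot 6 = 60$)
$s{\left(h,C \right)} = 7 + \frac{79 h}{2940}$ ($s{\left(h,C \right)} = 7 + \left(\frac{h}{98} + \frac{h}{60}\right) = 7 + \frac{79 h}{2940}$)
$\frac{s{\left(103,-213 \right)} - 2881}{32660 + 16932} = \frac{\left(7 + \frac{79}{2940} \cdot 103\right) - 2881}{32660 + 16932} = \frac{\left(7 + \frac{8137}{2940}\right) - 2881}{49592} = \left(\frac{28717}{2940} - 2881\right) \frac{1}{49592} = \left(- \frac{8441423}{2940}\right) \frac{1}{49592} = - \frac{8441423}{145800480}$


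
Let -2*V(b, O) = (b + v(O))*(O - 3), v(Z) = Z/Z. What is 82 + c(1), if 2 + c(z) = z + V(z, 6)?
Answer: 78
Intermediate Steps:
v(Z) = 1
V(b, O) = -(1 + b)*(-3 + O)/2 (V(b, O) = -(b + 1)*(O - 3)/2 = -(1 + b)*(-3 + O)/2)
c(z) = -7/2 - z/2 (c(z) = -2 + (z + (3/2 - ½*6 + 3*z/2 - ½*6*z)) = -2 + (z + (3/2 - 3 + 3*z/2 - 3*z)) = -2 + (z + (-3/2 - 3*z/2)) = -2 + (-3/2 - z/2) = -7/2 - z/2)
82 + c(1) = 82 + (-7/2 - ½*1) = 82 + (-7/2 - ½) = 82 - 4 = 78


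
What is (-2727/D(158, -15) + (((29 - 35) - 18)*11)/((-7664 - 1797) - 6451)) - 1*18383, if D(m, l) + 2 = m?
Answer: -48798031/2652 ≈ -18400.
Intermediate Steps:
D(m, l) = -2 + m
(-2727/D(158, -15) + (((29 - 35) - 18)*11)/((-7664 - 1797) - 6451)) - 1*18383 = (-2727/(-2 + 158) + (((29 - 35) - 18)*11)/((-7664 - 1797) - 6451)) - 1*18383 = (-2727/156 + ((-6 - 18)*11)/(-9461 - 6451)) - 18383 = (-2727*1/156 - 24*11/(-15912)) - 18383 = (-909/52 - 264*(-1/15912)) - 18383 = (-909/52 + 11/663) - 18383 = -46315/2652 - 18383 = -48798031/2652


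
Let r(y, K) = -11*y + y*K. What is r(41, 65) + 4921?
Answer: 7135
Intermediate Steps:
r(y, K) = -11*y + K*y
r(41, 65) + 4921 = 41*(-11 + 65) + 4921 = 41*54 + 4921 = 2214 + 4921 = 7135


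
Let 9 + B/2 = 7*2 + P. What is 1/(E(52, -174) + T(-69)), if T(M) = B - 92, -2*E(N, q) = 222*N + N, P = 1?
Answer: -1/5878 ≈ -0.00017013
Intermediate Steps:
B = 12 (B = -18 + 2*(7*2 + 1) = -18 + 2*(14 + 1) = -18 + 2*15 = -18 + 30 = 12)
E(N, q) = -223*N/2 (E(N, q) = -(222*N + N)/2 = -223*N/2)
T(M) = -80 (T(M) = 12 - 92 = -80)
1/(E(52, -174) + T(-69)) = 1/(-223/2*52 - 80) = 1/(-5798 - 80) = 1/(-5878) = -1/5878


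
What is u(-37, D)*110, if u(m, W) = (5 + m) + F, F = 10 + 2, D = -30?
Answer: -2200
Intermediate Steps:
F = 12
u(m, W) = 17 + m (u(m, W) = (5 + m) + 12 = 17 + m)
u(-37, D)*110 = (17 - 37)*110 = -20*110 = -2200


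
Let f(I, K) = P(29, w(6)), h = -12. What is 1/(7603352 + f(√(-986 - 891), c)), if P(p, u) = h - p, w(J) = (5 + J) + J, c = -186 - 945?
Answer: 1/7603311 ≈ 1.3152e-7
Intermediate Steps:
c = -1131
w(J) = 5 + 2*J
P(p, u) = -12 - p
f(I, K) = -41 (f(I, K) = -12 - 1*29 = -12 - 29 = -41)
1/(7603352 + f(√(-986 - 891), c)) = 1/(7603352 - 41) = 1/7603311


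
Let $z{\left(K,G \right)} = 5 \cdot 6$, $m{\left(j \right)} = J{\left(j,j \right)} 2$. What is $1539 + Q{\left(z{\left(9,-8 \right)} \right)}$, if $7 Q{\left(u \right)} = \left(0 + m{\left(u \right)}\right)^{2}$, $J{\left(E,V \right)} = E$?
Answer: $\frac{14373}{7} \approx 2053.3$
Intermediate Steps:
$m{\left(j \right)} = 2 j$ ($m{\left(j \right)} = j 2 = 2 j$)
$z{\left(K,G \right)} = 30$
$Q{\left(u \right)} = \frac{4 u^{2}}{7}$ ($Q{\left(u \right)} = \frac{\left(0 + 2 u\right)^{2}}{7} = \frac{\left(2 u\right)^{2}}{7} = \frac{4 u^{2}}{7}$)
$1539 + Q{\left(z{\left(9,-8 \right)} \right)} = 1539 + \frac{4 \cdot 30^{2}}{7} = 1539 + \frac{4}{7} \cdot 900 = 1539 + \frac{3600}{7} = \frac{14373}{7}$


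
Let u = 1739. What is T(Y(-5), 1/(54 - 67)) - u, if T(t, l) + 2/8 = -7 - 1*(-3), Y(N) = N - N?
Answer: -6973/4 ≈ -1743.3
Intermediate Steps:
Y(N) = 0
T(t, l) = -17/4 (T(t, l) = -1/4 + (-7 - 1*(-3)) = -1/4 + (-7 + 3) = -1/4 - 4 = -17/4)
T(Y(-5), 1/(54 - 67)) - u = -17/4 - 1*1739 = -17/4 - 1739 = -6973/4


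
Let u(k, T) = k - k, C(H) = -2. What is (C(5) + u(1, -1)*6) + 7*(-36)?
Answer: -254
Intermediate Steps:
u(k, T) = 0
(C(5) + u(1, -1)*6) + 7*(-36) = (-2 + 0*6) + 7*(-36) = (-2 + 0) - 252 = -2 - 252 = -254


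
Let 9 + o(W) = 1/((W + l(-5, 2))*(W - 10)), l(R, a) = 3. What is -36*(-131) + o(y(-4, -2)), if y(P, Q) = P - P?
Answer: 141209/30 ≈ 4707.0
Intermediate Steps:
y(P, Q) = 0
o(W) = -9 + 1/((-10 + W)*(3 + W)) (o(W) = -9 + 1/((W + 3)*(W - 10)) = -9 + 1/((3 + W)*(-10 + W)) = -9 + 1/((-10 + W)*(3 + W)))
-36*(-131) + o(y(-4, -2)) = -36*(-131) + (271 - 9*0² + 63*0)/(-30 + 0² - 7*0) = 4716 + (271 - 9*0 + 0)/(-30 + 0 + 0) = 4716 + (271 + 0 + 0)/(-30) = 4716 - 1/30*271 = 4716 - 271/30 = 141209/30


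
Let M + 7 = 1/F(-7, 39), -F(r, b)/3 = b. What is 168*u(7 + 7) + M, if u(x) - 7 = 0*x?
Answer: 136772/117 ≈ 1169.0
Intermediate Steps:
F(r, b) = -3*b
u(x) = 7 (u(x) = 7 + 0*x = 7 + 0 = 7)
M = -820/117 (M = -7 + 1/(-3*39) = -7 + 1/(-117) = -7 - 1/117 = -820/117 ≈ -7.0085)
168*u(7 + 7) + M = 168*7 - 820/117 = 1176 - 820/117 = 136772/117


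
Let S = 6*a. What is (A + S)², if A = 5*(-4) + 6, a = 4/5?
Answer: 2116/25 ≈ 84.640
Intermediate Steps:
a = ⅘ (a = 4*(⅕) = ⅘ ≈ 0.80000)
S = 24/5 (S = 6*(⅘) = 24/5 ≈ 4.8000)
A = -14 (A = -20 + 6 = -14)
(A + S)² = (-14 + 24/5)² = (-46/5)² = 2116/25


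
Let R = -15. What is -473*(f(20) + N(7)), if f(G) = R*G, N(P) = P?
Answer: 138589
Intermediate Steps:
f(G) = -15*G
-473*(f(20) + N(7)) = -473*(-15*20 + 7) = -473*(-300 + 7) = -473*(-293) = 138589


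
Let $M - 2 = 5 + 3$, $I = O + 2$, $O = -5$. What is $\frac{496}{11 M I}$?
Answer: $- \frac{248}{165} \approx -1.503$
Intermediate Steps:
$I = -3$ ($I = -5 + 2 = -3$)
$M = 10$ ($M = 2 + \left(5 + 3\right) = 2 + 8 = 10$)
$\frac{496}{11 M I} = \frac{496}{11 \cdot 10 \left(-3\right)} = \frac{496}{110 \left(-3\right)} = \frac{496}{-330} = 496 \left(- \frac{1}{330}\right) = - \frac{248}{165}$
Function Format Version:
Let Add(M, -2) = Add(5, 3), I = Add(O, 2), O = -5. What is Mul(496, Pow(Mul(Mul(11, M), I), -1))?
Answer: Rational(-248, 165) ≈ -1.5030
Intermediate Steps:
I = -3 (I = Add(-5, 2) = -3)
M = 10 (M = Add(2, Add(5, 3)) = Add(2, 8) = 10)
Mul(496, Pow(Mul(Mul(11, M), I), -1)) = Mul(496, Pow(Mul(Mul(11, 10), -3), -1)) = Mul(496, Pow(Mul(110, -3), -1)) = Mul(496, Pow(-330, -1)) = Mul(496, Rational(-1, 330)) = Rational(-248, 165)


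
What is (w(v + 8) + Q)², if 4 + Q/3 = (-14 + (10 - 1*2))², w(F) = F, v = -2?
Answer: 10404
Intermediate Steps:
Q = 96 (Q = -12 + 3*(-14 + (10 - 1*2))² = -12 + 3*(-14 + (10 - 2))² = -12 + 3*(-14 + 8)² = -12 + 3*(-6)² = -12 + 3*36 = -12 + 108 = 96)
(w(v + 8) + Q)² = ((-2 + 8) + 96)² = (6 + 96)² = 102² = 10404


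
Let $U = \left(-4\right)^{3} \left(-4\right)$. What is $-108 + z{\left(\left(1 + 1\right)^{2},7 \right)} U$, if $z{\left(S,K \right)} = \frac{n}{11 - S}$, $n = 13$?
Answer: $\frac{2572}{7} \approx 367.43$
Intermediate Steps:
$z{\left(S,K \right)} = \frac{13}{11 - S}$
$U = 256$ ($U = \left(-64\right) \left(-4\right) = 256$)
$-108 + z{\left(\left(1 + 1\right)^{2},7 \right)} U = -108 + - \frac{13}{-11 + \left(1 + 1\right)^{2}} \cdot 256 = -108 + - \frac{13}{-11 + 2^{2}} \cdot 256 = -108 + - \frac{13}{-11 + 4} \cdot 256 = -108 + - \frac{13}{-7} \cdot 256 = -108 + \left(-13\right) \left(- \frac{1}{7}\right) 256 = -108 + \frac{13}{7} \cdot 256 = -108 + \frac{3328}{7} = \frac{2572}{7}$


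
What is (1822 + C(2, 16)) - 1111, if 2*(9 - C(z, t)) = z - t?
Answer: 727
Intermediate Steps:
C(z, t) = 9 + t/2 - z/2 (C(z, t) = 9 - (z - t)/2 = 9 + (t/2 - z/2) = 9 + t/2 - z/2)
(1822 + C(2, 16)) - 1111 = (1822 + (9 + (½)*16 - ½*2)) - 1111 = (1822 + (9 + 8 - 1)) - 1111 = (1822 + 16) - 1111 = 1838 - 1111 = 727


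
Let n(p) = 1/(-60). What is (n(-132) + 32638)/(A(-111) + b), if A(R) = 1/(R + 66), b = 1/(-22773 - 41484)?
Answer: -125833133703/85736 ≈ -1.4677e+6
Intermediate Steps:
b = -1/64257 (b = 1/(-64257) = -1/64257 ≈ -1.5563e-5)
A(R) = 1/(66 + R)
n(p) = -1/60
(n(-132) + 32638)/(A(-111) + b) = (-1/60 + 32638)/(1/(66 - 111) - 1/64257) = 1958279/(60*(1/(-45) - 1/64257)) = 1958279/(60*(-1/45 - 1/64257)) = 1958279/(60*(-21434/963855)) = (1958279/60)*(-963855/21434) = -125833133703/85736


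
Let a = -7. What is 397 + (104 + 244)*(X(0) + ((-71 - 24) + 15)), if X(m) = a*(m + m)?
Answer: -27443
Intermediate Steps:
X(m) = -14*m (X(m) = -7*(m + m) = -14*m)
397 + (104 + 244)*(X(0) + ((-71 - 24) + 15)) = 397 + (104 + 244)*(-14*0 + ((-71 - 24) + 15)) = 397 + 348*(0 + (-95 + 15)) = 397 + 348*(0 - 80) = 397 + 348*(-80) = 397 - 27840 = -27443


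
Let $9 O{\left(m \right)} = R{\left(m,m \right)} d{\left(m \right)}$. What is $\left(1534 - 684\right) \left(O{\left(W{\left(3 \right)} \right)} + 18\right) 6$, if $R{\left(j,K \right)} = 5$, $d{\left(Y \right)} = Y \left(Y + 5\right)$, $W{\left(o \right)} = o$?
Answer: $159800$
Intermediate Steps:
$d{\left(Y \right)} = Y \left(5 + Y\right)$
$O{\left(m \right)} = \frac{5 m \left(5 + m\right)}{9}$
$\left(1534 - 684\right) \left(O{\left(W{\left(3 \right)} \right)} + 18\right) 6 = \left(1534 - 684\right) \left(\frac{5}{9} \cdot 3 \left(5 + 3\right) + 18\right) 6 = 850 \left(\frac{5}{9} \cdot 3 \cdot 8 + 18\right) 6 = 850 \left(\frac{40}{3} + 18\right) 6 = 850 \cdot \frac{94}{3} \cdot 6 = 850 \cdot 188 = 159800$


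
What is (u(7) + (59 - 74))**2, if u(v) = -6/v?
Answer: 12321/49 ≈ 251.45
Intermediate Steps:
(u(7) + (59 - 74))**2 = (-6/7 + (59 - 74))**2 = (-6*1/7 - 15)**2 = (-6/7 - 15)**2 = (-111/7)**2 = 12321/49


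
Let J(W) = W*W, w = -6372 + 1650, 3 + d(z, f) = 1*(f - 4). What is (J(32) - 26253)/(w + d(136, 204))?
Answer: 25229/4525 ≈ 5.5755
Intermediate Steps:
d(z, f) = -7 + f (d(z, f) = -3 + 1*(f - 4) = -3 + 1*(-4 + f) = -3 + (-4 + f) = -7 + f)
w = -4722
J(W) = W**2
(J(32) - 26253)/(w + d(136, 204)) = (32**2 - 26253)/(-4722 + (-7 + 204)) = (1024 - 26253)/(-4722 + 197) = -25229/(-4525) = -25229*(-1/4525) = 25229/4525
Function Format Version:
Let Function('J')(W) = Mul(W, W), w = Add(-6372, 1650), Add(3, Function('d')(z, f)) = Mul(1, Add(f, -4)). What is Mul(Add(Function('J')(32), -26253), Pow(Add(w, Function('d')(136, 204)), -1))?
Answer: Rational(25229, 4525) ≈ 5.5755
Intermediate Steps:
Function('d')(z, f) = Add(-7, f) (Function('d')(z, f) = Add(-3, Mul(1, Add(f, -4))) = Add(-3, Mul(1, Add(-4, f))) = Add(-3, Add(-4, f)) = Add(-7, f))
w = -4722
Function('J')(W) = Pow(W, 2)
Mul(Add(Function('J')(32), -26253), Pow(Add(w, Function('d')(136, 204)), -1)) = Mul(Add(Pow(32, 2), -26253), Pow(Add(-4722, Add(-7, 204)), -1)) = Mul(Add(1024, -26253), Pow(Add(-4722, 197), -1)) = Mul(-25229, Pow(-4525, -1)) = Mul(-25229, Rational(-1, 4525)) = Rational(25229, 4525)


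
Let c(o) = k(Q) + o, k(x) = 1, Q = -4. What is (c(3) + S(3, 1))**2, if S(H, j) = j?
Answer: 25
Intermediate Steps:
c(o) = 1 + o
(c(3) + S(3, 1))**2 = ((1 + 3) + 1)**2 = (4 + 1)**2 = 5**2 = 25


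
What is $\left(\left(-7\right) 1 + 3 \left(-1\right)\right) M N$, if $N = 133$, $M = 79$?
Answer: $-105070$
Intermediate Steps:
$\left(\left(-7\right) 1 + 3 \left(-1\right)\right) M N = \left(\left(-7\right) 1 + 3 \left(-1\right)\right) 79 \cdot 133 = \left(-7 - 3\right) 79 \cdot 133 = \left(-10\right) 79 \cdot 133 = \left(-790\right) 133 = -105070$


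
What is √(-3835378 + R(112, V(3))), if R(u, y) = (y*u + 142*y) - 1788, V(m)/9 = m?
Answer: 2*I*√957577 ≈ 1957.1*I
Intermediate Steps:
V(m) = 9*m
R(u, y) = -1788 + 142*y + u*y (R(u, y) = (u*y + 142*y) - 1788 = (142*y + u*y) - 1788 = -1788 + 142*y + u*y)
√(-3835378 + R(112, V(3))) = √(-3835378 + (-1788 + 142*(9*3) + 112*(9*3))) = √(-3835378 + (-1788 + 142*27 + 112*27)) = √(-3835378 + (-1788 + 3834 + 3024)) = √(-3835378 + 5070) = √(-3830308) = 2*I*√957577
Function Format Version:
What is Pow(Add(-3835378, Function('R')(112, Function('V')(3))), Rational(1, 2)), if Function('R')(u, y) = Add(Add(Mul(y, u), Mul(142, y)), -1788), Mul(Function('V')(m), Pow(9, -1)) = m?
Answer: Mul(2, I, Pow(957577, Rational(1, 2))) ≈ Mul(1957.1, I)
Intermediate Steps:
Function('V')(m) = Mul(9, m)
Function('R')(u, y) = Add(-1788, Mul(142, y), Mul(u, y)) (Function('R')(u, y) = Add(Add(Mul(u, y), Mul(142, y)), -1788) = Add(Add(Mul(142, y), Mul(u, y)), -1788) = Add(-1788, Mul(142, y), Mul(u, y)))
Pow(Add(-3835378, Function('R')(112, Function('V')(3))), Rational(1, 2)) = Pow(Add(-3835378, Add(-1788, Mul(142, Mul(9, 3)), Mul(112, Mul(9, 3)))), Rational(1, 2)) = Pow(Add(-3835378, Add(-1788, Mul(142, 27), Mul(112, 27))), Rational(1, 2)) = Pow(Add(-3835378, Add(-1788, 3834, 3024)), Rational(1, 2)) = Pow(Add(-3835378, 5070), Rational(1, 2)) = Pow(-3830308, Rational(1, 2)) = Mul(2, I, Pow(957577, Rational(1, 2)))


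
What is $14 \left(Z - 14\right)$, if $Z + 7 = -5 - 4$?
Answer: $-420$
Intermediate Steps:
$Z = -16$ ($Z = -7 - 9 = -16$)
$14 \left(Z - 14\right) = 14 \left(-16 - 14\right) = 14 \left(-30\right) = -420$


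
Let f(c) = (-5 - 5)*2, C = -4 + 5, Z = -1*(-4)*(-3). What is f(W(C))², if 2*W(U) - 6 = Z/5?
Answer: 400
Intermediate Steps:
Z = -12 (Z = 4*(-3) = -12)
C = 1
W(U) = 9/5 (W(U) = 3 + (-12/5)/2 = 3 + (-12*⅕)/2 = 3 + (½)*(-12/5) = 3 - 6/5 = 9/5)
f(c) = -20 (f(c) = -10*2 = -20)
f(W(C))² = (-20)² = 400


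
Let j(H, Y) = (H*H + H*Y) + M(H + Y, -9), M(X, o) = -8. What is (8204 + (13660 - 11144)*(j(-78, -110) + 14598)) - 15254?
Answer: 73596014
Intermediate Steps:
j(H, Y) = -8 + H² + H*Y (j(H, Y) = (H*H + H*Y) - 8 = (H² + H*Y) - 8 = -8 + H² + H*Y)
(8204 + (13660 - 11144)*(j(-78, -110) + 14598)) - 15254 = (8204 + (13660 - 11144)*((-8 + (-78)² - 78*(-110)) + 14598)) - 15254 = (8204 + 2516*((-8 + 6084 + 8580) + 14598)) - 15254 = (8204 + 2516*(14656 + 14598)) - 15254 = (8204 + 2516*29254) - 15254 = (8204 + 73603064) - 15254 = 73611268 - 15254 = 73596014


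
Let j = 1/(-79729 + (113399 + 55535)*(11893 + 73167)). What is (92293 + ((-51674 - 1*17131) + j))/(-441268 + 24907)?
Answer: -337509554952769/5982877035494271 ≈ -0.056413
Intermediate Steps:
j = 1/14369446311 (j = 1/(-79729 + 168934*85060) = 1/(-79729 + 14369526040) = 1/14369446311 ≈ 6.9592e-11)
(92293 + ((-51674 - 1*17131) + j))/(-441268 + 24907) = (92293 + ((-51674 - 1*17131) + 1/14369446311))/(-441268 + 24907) = (92293 + ((-51674 - 17131) + 1/14369446311))/(-416361) = (92293 + (-68805 + 1/14369446311))*(-1/416361) = (92293 - 988689753428354/14369446311)*(-1/416361) = (337509554952769/14369446311)*(-1/416361) = -337509554952769/5982877035494271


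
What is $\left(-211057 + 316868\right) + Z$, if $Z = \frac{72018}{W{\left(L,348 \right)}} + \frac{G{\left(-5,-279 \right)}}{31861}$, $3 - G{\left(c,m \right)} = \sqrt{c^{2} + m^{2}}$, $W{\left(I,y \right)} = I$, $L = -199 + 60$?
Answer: $\frac{466308388588}{4428679} - \frac{\sqrt{77866}}{31861} \approx 1.0529 \cdot 10^{5}$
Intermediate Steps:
$L = -139$
$G{\left(c,m \right)} = 3 - \sqrt{c^{2} + m^{2}}$
$Z = - \frac{2294565081}{4428679} - \frac{\sqrt{77866}}{31861}$ ($Z = \frac{72018}{-139} + \frac{3 - \sqrt{\left(-5\right)^{2} + \left(-279\right)^{2}}}{31861} = 72018 \left(- \frac{1}{139}\right) + \left(3 - \sqrt{25 + 77841}\right) \frac{1}{31861} = - \frac{72018}{139} + \left(3 - \sqrt{77866}\right) \frac{1}{31861} = - \frac{72018}{139} + \left(\frac{3}{31861} - \frac{\sqrt{77866}}{31861}\right) = - \frac{2294565081}{4428679} - \frac{\sqrt{77866}}{31861} \approx -518.12$)
$\left(-211057 + 316868\right) + Z = \left(-211057 + 316868\right) - \left(\frac{2294565081}{4428679} + \frac{\sqrt{77866}}{31861}\right) = 105811 - \left(\frac{2294565081}{4428679} + \frac{\sqrt{77866}}{31861}\right) = \frac{466308388588}{4428679} - \frac{\sqrt{77866}}{31861}$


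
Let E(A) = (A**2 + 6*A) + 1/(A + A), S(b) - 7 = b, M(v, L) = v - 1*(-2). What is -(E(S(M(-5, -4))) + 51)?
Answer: -729/8 ≈ -91.125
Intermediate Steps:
M(v, L) = 2 + v (M(v, L) = v + 2 = 2 + v)
S(b) = 7 + b
E(A) = A**2 + 1/(2*A) + 6*A (E(A) = (A**2 + 6*A) + 1/(2*A) = A**2 + 1/(2*A) + 6*A)
-(E(S(M(-5, -4))) + 51) = -(((7 + (2 - 5))**2 + 1/(2*(7 + (2 - 5))) + 6*(7 + (2 - 5))) + 51) = -(((7 - 3)**2 + 1/(2*(7 - 3)) + 6*(7 - 3)) + 51) = -((4**2 + (1/2)/4 + 6*4) + 51) = -((16 + (1/2)*(1/4) + 24) + 51) = -((16 + 1/8 + 24) + 51) = -(321/8 + 51) = -1*729/8 = -729/8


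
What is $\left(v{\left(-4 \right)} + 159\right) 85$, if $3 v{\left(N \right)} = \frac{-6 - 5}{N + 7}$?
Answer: $\frac{120700}{9} \approx 13411.0$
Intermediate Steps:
$v{\left(N \right)} = - \frac{11}{3 \left(7 + N\right)}$ ($v{\left(N \right)} = \frac{\left(-6 - 5\right) \frac{1}{N + 7}}{3} = \frac{\left(-11\right) \frac{1}{7 + N}}{3} = - \frac{11}{3 \left(7 + N\right)}$)
$\left(v{\left(-4 \right)} + 159\right) 85 = \left(- \frac{11}{21 + 3 \left(-4\right)} + 159\right) 85 = \left(- \frac{11}{21 - 12} + 159\right) 85 = \left(- \frac{11}{9} + 159\right) 85 = \frac{1420}{9} \cdot 85 = \frac{120700}{9}$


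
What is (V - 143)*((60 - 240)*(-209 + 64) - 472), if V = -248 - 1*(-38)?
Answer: -9046684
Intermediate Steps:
V = -210 (V = -248 + 38 = -210)
(V - 143)*((60 - 240)*(-209 + 64) - 472) = (-210 - 143)*((60 - 240)*(-209 + 64) - 472) = -353*(-180*(-145) - 472) = -353*(26100 - 472) = -353*25628 = -9046684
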